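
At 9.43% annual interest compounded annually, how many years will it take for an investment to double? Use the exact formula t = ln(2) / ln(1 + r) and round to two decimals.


Doubling condition: (1 + r)^t = 2
Take ln of both sides: t × ln(1 + r) = ln(2)
t = ln(2) / ln(1 + r)
t = 0.693147 / 0.090115
t = 7.69

t = ln(2) / ln(1 + r) = 7.69 years


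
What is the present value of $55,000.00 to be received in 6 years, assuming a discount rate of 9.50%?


Present value formula: PV = FV / (1 + r)^t
PV = $55,000.00 / (1 + 0.095)^6
PV = $55,000.00 / 1.7237914
PV = $31,906.41

PV = FV / (1 + r)^t = $31,906.41


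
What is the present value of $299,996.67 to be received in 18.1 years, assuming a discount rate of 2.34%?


Present value formula: PV = FV / (1 + r)^t
PV = $299,996.67 / (1 + 0.0234)^18.1
PV = $299,996.67 / 1.5199243
PV = $197,376.06

PV = FV / (1 + r)^t = $197,376.06


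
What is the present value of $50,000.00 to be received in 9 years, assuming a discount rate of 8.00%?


Present value formula: PV = FV / (1 + r)^t
PV = $50,000.00 / (1 + 0.08)^9
PV = $50,000.00 / 1.9990046
PV = $25,012.45

PV = FV / (1 + r)^t = $25,012.45


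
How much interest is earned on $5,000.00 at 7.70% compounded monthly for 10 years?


Compound interest earned = final amount − principal.
A = P(1 + r/n)^(nt) = $5,000.00 × (1 + 0.077/12)^(12 × 10) = $10,772.30
Interest = A − P = $10,772.30 − $5,000.00 = $5,772.30

Interest = A - P = $5,772.30


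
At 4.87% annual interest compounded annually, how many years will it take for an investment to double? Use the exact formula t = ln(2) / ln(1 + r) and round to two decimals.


Doubling condition: (1 + r)^t = 2
Take ln of both sides: t × ln(1 + r) = ln(2)
t = ln(2) / ln(1 + r)
t = 0.693147 / 0.047551
t = 14.58

t = ln(2) / ln(1 + r) = 14.58 years


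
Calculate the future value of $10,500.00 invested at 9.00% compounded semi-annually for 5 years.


Compound interest formula: A = P(1 + r/n)^(nt)
A = $10,500.00 × (1 + 0.09/2)^(2 × 5)
Growth factor: (1 + 0.09/2)^10 = 1.5529694
A = $10,500.00 × 1.5529694
A = $16,306.18

A = P(1 + r/n)^(nt) = $16,306.18


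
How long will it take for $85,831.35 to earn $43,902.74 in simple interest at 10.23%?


Rearrange the simple interest formula for t:
I = P × r × t  ⇒  t = I / (P × r)
t = $43,902.74 / ($85,831.35 × 0.1023)
t = 5

t = I/(P×r) = 5 years


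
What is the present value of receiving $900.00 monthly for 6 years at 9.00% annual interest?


Present value of an ordinary annuity: PV = PMT × (1 − (1 + r)^(−n)) / r
Monthly rate r = 0.09/12 = 0.0075, n = 72
PV = $900.00 × (1 − (1 + 0.09/12)^(−72)) / (0.09/12)
PV = $900.00 × 55.476849
PV = $49,929.16

PV = PMT × (1-(1+r)^(-n))/r = $49,929.16


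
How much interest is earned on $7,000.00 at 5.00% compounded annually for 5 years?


Compound interest earned = final amount − principal.
A = P(1 + r/n)^(nt) = $7,000.00 × (1 + 0.05/1)^(1 × 5) = $8,933.97
Interest = A − P = $8,933.97 − $7,000.00 = $1,933.97

Interest = A - P = $1,933.97


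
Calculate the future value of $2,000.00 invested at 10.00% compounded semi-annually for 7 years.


Compound interest formula: A = P(1 + r/n)^(nt)
A = $2,000.00 × (1 + 0.1/2)^(2 × 7)
Growth factor: (1 + 0.1/2)^14 = 1.979932
A = $2,000.00 × 1.979932
A = $3,959.86

A = P(1 + r/n)^(nt) = $3,959.86


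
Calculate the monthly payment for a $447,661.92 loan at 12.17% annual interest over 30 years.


Loan payment formula: PMT = PV × r / (1 − (1 + r)^(−n))
Monthly rate r = 0.1217/12 ≈ 0.01014167, n = 360 months
Denominator: 1 − (1 + 0.1217/12)^(−360) = 0.973553
PMT = $447,661.92 × (0.1217/12) / 0.973553
PMT = $4,663.37 per month

PMT = PV × r / (1-(1+r)^(-n)) = $4,663.37/month


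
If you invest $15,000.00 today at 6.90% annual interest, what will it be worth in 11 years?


Future value formula: FV = PV × (1 + r)^t
FV = $15,000.00 × (1 + 0.069)^11
FV = $15,000.00 × 2.083314
FV = $31,249.71

FV = PV × (1 + r)^t = $31,249.71


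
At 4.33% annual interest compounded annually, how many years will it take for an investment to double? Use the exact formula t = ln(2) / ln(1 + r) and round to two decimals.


Doubling condition: (1 + r)^t = 2
Take ln of both sides: t × ln(1 + r) = ln(2)
t = ln(2) / ln(1 + r)
t = 0.693147 / 0.042389
t = 16.35

t = ln(2) / ln(1 + r) = 16.35 years


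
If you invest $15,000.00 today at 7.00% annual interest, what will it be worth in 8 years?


Future value formula: FV = PV × (1 + r)^t
FV = $15,000.00 × (1 + 0.07)^8
FV = $15,000.00 × 1.718186
FV = $25,772.79

FV = PV × (1 + r)^t = $25,772.79


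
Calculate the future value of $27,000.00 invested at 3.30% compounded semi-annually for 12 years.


Compound interest formula: A = P(1 + r/n)^(nt)
A = $27,000.00 × (1 + 0.033/2)^(2 × 12)
Growth factor: (1 + 0.033/2)^24 = 1.4810755
A = $27,000.00 × 1.4810755
A = $39,989.04

A = P(1 + r/n)^(nt) = $39,989.04


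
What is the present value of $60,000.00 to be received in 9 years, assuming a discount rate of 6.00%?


Present value formula: PV = FV / (1 + r)^t
PV = $60,000.00 / (1 + 0.06)^9
PV = $60,000.00 / 1.689479
PV = $35,513.91

PV = FV / (1 + r)^t = $35,513.91


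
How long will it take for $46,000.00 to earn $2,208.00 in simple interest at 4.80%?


Rearrange the simple interest formula for t:
I = P × r × t  ⇒  t = I / (P × r)
t = $2,208.00 / ($46,000.00 × 0.048)
t = 1

t = I/(P×r) = 1 year


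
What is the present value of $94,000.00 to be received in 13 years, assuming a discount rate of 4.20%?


Present value formula: PV = FV / (1 + r)^t
PV = $94,000.00 / (1 + 0.042)^13
PV = $94,000.00 / 1.707184
PV = $55,061.43

PV = FV / (1 + r)^t = $55,061.43


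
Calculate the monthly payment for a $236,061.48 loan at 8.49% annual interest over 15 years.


Loan payment formula: PMT = PV × r / (1 − (1 + r)^(−n))
Monthly rate r = 0.0849/12 = 0.007075, n = 180 months
Denominator: 1 − (1 + 0.0849/12)^(−180) = 0.718892
PMT = $236,061.48 × (0.0849/12) / 0.718892
PMT = $2,323.21 per month

PMT = PV × r / (1-(1+r)^(-n)) = $2,323.21/month


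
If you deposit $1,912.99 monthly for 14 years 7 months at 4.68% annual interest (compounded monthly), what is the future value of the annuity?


Future value of an ordinary annuity: FV = PMT × ((1 + r)^n − 1) / r
Monthly rate r = 0.0468/12 = 0.0039, n = 175
FV = $1,912.99 × ((1 + 0.0468/12)^175 − 1) / (0.0468/12)
FV = $1,912.99 × 250.306054
FV = $478,832.98

FV = PMT × ((1+r)^n - 1)/r = $478,832.98


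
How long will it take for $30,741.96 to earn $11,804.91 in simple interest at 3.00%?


Rearrange the simple interest formula for t:
I = P × r × t  ⇒  t = I / (P × r)
t = $11,804.91 / ($30,741.96 × 0.03)
t = 12.8

t = I/(P×r) = 12.8 years


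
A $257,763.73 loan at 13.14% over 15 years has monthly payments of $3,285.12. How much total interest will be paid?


Total paid over the life of the loan = PMT × n.
Total paid = $3,285.12 × 180 = $591,321.60
Total interest = total paid − principal = $591,321.60 − $257,763.73 = $333,557.87

Total interest = (PMT × n) - PV = $333,557.87


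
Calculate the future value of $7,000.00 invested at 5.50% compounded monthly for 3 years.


Compound interest formula: A = P(1 + r/n)^(nt)
A = $7,000.00 × (1 + 0.055/12)^(12 × 3)
Growth factor: (1 + 0.055/12)^36 = 1.178949
A = $7,000.00 × 1.178949
A = $8,252.64

A = P(1 + r/n)^(nt) = $8,252.64


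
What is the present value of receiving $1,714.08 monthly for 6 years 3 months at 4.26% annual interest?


Present value of an ordinary annuity: PV = PMT × (1 − (1 + r)^(−n)) / r
Monthly rate r = 0.0426/12 = 0.00355, n = 75
PV = $1,714.08 × (1 − (1 + 0.0426/12)^(−75)) / (0.0426/12)
PV = $1,714.08 × 65.743973
PV = $112,690.43

PV = PMT × (1-(1+r)^(-n))/r = $112,690.43


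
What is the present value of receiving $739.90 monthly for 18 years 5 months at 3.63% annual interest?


Present value of an ordinary annuity: PV = PMT × (1 − (1 + r)^(−n)) / r
Monthly rate r = 0.0363/12 = 0.003025, n = 221
PV = $739.90 × (1 − (1 + 0.0363/12)^(−221)) / (0.0363/12)
PV = $739.90 × 160.997918
PV = $119,122.36

PV = PMT × (1-(1+r)^(-n))/r = $119,122.36


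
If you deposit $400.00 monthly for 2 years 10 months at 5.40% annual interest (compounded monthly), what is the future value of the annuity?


Future value of an ordinary annuity: FV = PMT × ((1 + r)^n − 1) / r
Monthly rate r = 0.054/12 = 0.0045, n = 34
FV = $400.00 × ((1 + 0.054/12)^34 − 1) / (0.054/12)
FV = $400.00 × 36.650019
FV = $14,660.01

FV = PMT × ((1+r)^n - 1)/r = $14,660.01


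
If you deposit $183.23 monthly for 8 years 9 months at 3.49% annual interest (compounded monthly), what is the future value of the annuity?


Future value of an ordinary annuity: FV = PMT × ((1 + r)^n − 1) / r
Monthly rate r = 0.0349/12 ≈ 0.00290833, n = 105
FV = $183.23 × ((1 + 0.0349/12)^105 − 1) / (0.0349/12)
FV = $183.23 × 122.589963
FV = $22,462.16

FV = PMT × ((1+r)^n - 1)/r = $22,462.16


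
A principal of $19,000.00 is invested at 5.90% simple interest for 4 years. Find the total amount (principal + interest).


Total amount formula: A = P(1 + rt) = P + P·r·t
Interest: I = P × r × t = $19,000.00 × 0.059 × 4 = $4,484.00
A = P + I = $19,000.00 + $4,484.00 = $23,484.00

A = P + I = P(1 + rt) = $23,484.00


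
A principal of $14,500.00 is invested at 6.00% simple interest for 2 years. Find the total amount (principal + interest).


Total amount formula: A = P(1 + rt) = P + P·r·t
Interest: I = P × r × t = $14,500.00 × 0.06 × 2 = $1,740.00
A = P + I = $14,500.00 + $1,740.00 = $16,240.00

A = P + I = P(1 + rt) = $16,240.00


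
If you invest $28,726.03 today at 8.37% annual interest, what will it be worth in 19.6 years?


Future value formula: FV = PV × (1 + r)^t
FV = $28,726.03 × (1 + 0.0837)^19.6
FV = $28,726.03 × 4.8330116
FV = $138,833.24

FV = PV × (1 + r)^t = $138,833.24


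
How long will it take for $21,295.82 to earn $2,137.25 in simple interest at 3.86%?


Rearrange the simple interest formula for t:
I = P × r × t  ⇒  t = I / (P × r)
t = $2,137.25 / ($21,295.82 × 0.0386)
t = 2.6

t = I/(P×r) = 2.6 years


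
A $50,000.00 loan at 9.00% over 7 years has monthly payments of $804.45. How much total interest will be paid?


Total paid over the life of the loan = PMT × n.
Total paid = $804.45 × 84 = $67,573.80
Total interest = total paid − principal = $67,573.80 − $50,000.00 = $17,573.80

Total interest = (PMT × n) - PV = $17,573.80


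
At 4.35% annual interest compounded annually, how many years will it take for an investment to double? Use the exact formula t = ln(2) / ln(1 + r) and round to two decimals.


Doubling condition: (1 + r)^t = 2
Take ln of both sides: t × ln(1 + r) = ln(2)
t = ln(2) / ln(1 + r)
t = 0.693147 / 0.042580
t = 16.28

t = ln(2) / ln(1 + r) = 16.28 years


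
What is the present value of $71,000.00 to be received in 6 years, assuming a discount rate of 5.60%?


Present value formula: PV = FV / (1 + r)^t
PV = $71,000.00 / (1 + 0.056)^6
PV = $71,000.00 / 1.386703
PV = $51,200.58

PV = FV / (1 + r)^t = $51,200.58


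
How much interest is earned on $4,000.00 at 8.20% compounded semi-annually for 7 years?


Compound interest earned = final amount − principal.
A = P(1 + r/n)^(nt) = $4,000.00 × (1 + 0.082/2)^(2 × 7) = $7,020.53
Interest = A − P = $7,020.53 − $4,000.00 = $3,020.53

Interest = A - P = $3,020.53


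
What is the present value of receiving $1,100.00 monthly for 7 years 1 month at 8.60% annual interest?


Present value of an ordinary annuity: PV = PMT × (1 − (1 + r)^(−n)) / r
Monthly rate r = 0.086/12 ≈ 0.00716667, n = 85
PV = $1,100.00 × (1 − (1 + 0.086/12)^(−85)) / (0.086/12)
PV = $1,100.00 × 63.490251
PV = $69,839.28

PV = PMT × (1-(1+r)^(-n))/r = $69,839.28


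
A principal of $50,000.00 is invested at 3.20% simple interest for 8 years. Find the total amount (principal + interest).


Total amount formula: A = P(1 + rt) = P + P·r·t
Interest: I = P × r × t = $50,000.00 × 0.032 × 8 = $12,800.00
A = P + I = $50,000.00 + $12,800.00 = $62,800.00

A = P + I = P(1 + rt) = $62,800.00


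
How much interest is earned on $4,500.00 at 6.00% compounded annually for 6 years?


Compound interest earned = final amount − principal.
A = P(1 + r/n)^(nt) = $4,500.00 × (1 + 0.06/1)^(1 × 6) = $6,383.34
Interest = A − P = $6,383.34 − $4,500.00 = $1,883.34

Interest = A - P = $1,883.34


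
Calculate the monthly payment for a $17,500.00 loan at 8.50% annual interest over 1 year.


Loan payment formula: PMT = PV × r / (1 − (1 + r)^(−n))
Monthly rate r = 0.085/12 ≈ 0.00708333, n = 12 months
Denominator: 1 − (1 + 0.085/12)^(−12) = 0.081212
PMT = $17,500.00 × (0.085/12) / 0.081212
PMT = $1,526.35 per month

PMT = PV × r / (1-(1+r)^(-n)) = $1,526.35/month


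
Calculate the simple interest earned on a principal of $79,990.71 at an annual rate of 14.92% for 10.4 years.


Simple interest formula: I = P × r × t
I = $79,990.71 × 0.1492 × 10.4
I = $124,119.98

I = P × r × t = $124,119.98


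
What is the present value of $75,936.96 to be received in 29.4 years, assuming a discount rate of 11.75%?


Present value formula: PV = FV / (1 + r)^t
PV = $75,936.96 / (1 + 0.1175)^29.4
PV = $75,936.96 / 26.210629
PV = $2,897.18

PV = FV / (1 + r)^t = $2,897.18


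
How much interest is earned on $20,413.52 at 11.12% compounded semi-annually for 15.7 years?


Compound interest earned = final amount − principal.
A = P(1 + r/n)^(nt) = $20,413.52 × (1 + 0.1112/2)^(2 × 15.7) = $111,634.51
Interest = A − P = $111,634.51 − $20,413.52 = $91,220.99

Interest = A - P = $91,220.99


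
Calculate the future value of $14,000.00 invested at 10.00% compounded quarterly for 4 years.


Compound interest formula: A = P(1 + r/n)^(nt)
A = $14,000.00 × (1 + 0.1/4)^(4 × 4)
Growth factor: (1 + 0.1/4)^16 = 1.484506
A = $14,000.00 × 1.484506
A = $20,783.08

A = P(1 + r/n)^(nt) = $20,783.08


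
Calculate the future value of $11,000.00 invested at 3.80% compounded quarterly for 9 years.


Compound interest formula: A = P(1 + r/n)^(nt)
A = $11,000.00 × (1 + 0.038/4)^(4 × 9)
Growth factor: (1 + 0.038/4)^36 = 1.405490
A = $11,000.00 × 1.405490
A = $15,460.39

A = P(1 + r/n)^(nt) = $15,460.39


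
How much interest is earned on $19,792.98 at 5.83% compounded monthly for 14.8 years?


Compound interest earned = final amount − principal.
A = P(1 + r/n)^(nt) = $19,792.98 × (1 + 0.0583/12)^(12 × 14.8) = $46,809.12
Interest = A − P = $46,809.12 − $19,792.98 = $27,016.14

Interest = A - P = $27,016.14


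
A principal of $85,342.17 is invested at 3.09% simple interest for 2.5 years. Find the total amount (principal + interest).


Total amount formula: A = P(1 + rt) = P + P·r·t
Interest: I = P × r × t = $85,342.17 × 0.0309 × 2.5 = $6,592.68
A = P + I = $85,342.17 + $6,592.68 = $91,934.85

A = P + I = P(1 + rt) = $91,934.85


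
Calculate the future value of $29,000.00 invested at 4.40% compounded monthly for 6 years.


Compound interest formula: A = P(1 + r/n)^(nt)
A = $29,000.00 × (1 + 0.044/12)^(12 × 6)
Growth factor: (1 + 0.044/12)^72 = 1.3014997
A = $29,000.00 × 1.3014997
A = $37,743.49

A = P(1 + r/n)^(nt) = $37,743.49


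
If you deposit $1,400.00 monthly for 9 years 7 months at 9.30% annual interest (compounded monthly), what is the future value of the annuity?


Future value of an ordinary annuity: FV = PMT × ((1 + r)^n − 1) / r
Monthly rate r = 0.093/12 = 0.00775, n = 115
FV = $1,400.00 × ((1 + 0.093/12)^115 − 1) / (0.093/12)
FV = $1,400.00 × 184.491952
FV = $258,288.73

FV = PMT × ((1+r)^n - 1)/r = $258,288.73


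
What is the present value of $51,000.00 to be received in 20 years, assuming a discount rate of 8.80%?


Present value formula: PV = FV / (1 + r)^t
PV = $51,000.00 / (1 + 0.088)^20
PV = $51,000.00 / 5.402290
PV = $9,440.44

PV = FV / (1 + r)^t = $9,440.44


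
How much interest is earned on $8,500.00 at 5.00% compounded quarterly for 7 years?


Compound interest earned = final amount − principal.
A = P(1 + r/n)^(nt) = $8,500.00 × (1 + 0.05/4)^(4 × 7) = $12,035.93
Interest = A − P = $12,035.93 − $8,500.00 = $3,535.93

Interest = A - P = $3,535.93


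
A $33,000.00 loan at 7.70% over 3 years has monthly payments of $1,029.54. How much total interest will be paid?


Total paid over the life of the loan = PMT × n.
Total paid = $1,029.54 × 36 = $37,063.44
Total interest = total paid − principal = $37,063.44 − $33,000.00 = $4,063.44

Total interest = (PMT × n) - PV = $4,063.44


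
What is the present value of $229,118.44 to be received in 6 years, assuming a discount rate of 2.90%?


Present value formula: PV = FV / (1 + r)^t
PV = $229,118.44 / (1 + 0.029)^6
PV = $229,118.44 / 1.1871135
PV = $193,004.66

PV = FV / (1 + r)^t = $193,004.66


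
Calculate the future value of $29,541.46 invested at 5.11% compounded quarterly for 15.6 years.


Compound interest formula: A = P(1 + r/n)^(nt)
A = $29,541.46 × (1 + 0.0511/4)^(4 × 15.6)
Growth factor: (1 + 0.0511/4)^62.4 = 2.208053
A = $29,541.46 × 2.208053
A = $65,229.11

A = P(1 + r/n)^(nt) = $65,229.11


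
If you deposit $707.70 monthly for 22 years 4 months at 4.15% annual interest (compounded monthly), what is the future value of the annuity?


Future value of an ordinary annuity: FV = PMT × ((1 + r)^n − 1) / r
Monthly rate r = 0.0415/12 ≈ 0.00345833, n = 268
FV = $707.70 × ((1 + 0.0415/12)^268 − 1) / (0.0415/12)
FV = $707.70 × 440.229218
FV = $311,550.22

FV = PMT × ((1+r)^n - 1)/r = $311,550.22


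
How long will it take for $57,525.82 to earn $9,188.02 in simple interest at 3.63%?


Rearrange the simple interest formula for t:
I = P × r × t  ⇒  t = I / (P × r)
t = $9,188.02 / ($57,525.82 × 0.0363)
t = 4.4

t = I/(P×r) = 4.4 years


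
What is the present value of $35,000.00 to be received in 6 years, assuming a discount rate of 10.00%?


Present value formula: PV = FV / (1 + r)^t
PV = $35,000.00 / (1 + 0.1)^6
PV = $35,000.00 / 1.771561
PV = $19,756.59

PV = FV / (1 + r)^t = $19,756.59


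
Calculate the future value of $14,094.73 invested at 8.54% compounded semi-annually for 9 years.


Compound interest formula: A = P(1 + r/n)^(nt)
A = $14,094.73 × (1 + 0.0854/2)^(2 × 9)
Growth factor: (1 + 0.0854/2)^18 = 2.1226028
A = $14,094.73 × 2.1226028
A = $29,917.51

A = P(1 + r/n)^(nt) = $29,917.51


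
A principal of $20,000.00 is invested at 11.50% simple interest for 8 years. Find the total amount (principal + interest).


Total amount formula: A = P(1 + rt) = P + P·r·t
Interest: I = P × r × t = $20,000.00 × 0.115 × 8 = $18,400.00
A = P + I = $20,000.00 + $18,400.00 = $38,400.00

A = P + I = P(1 + rt) = $38,400.00


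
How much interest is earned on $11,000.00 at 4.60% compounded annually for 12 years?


Compound interest earned = final amount − principal.
A = P(1 + r/n)^(nt) = $11,000.00 × (1 + 0.046/1)^(1 × 12) = $18,870.04
Interest = A − P = $18,870.04 − $11,000.00 = $7,870.04

Interest = A - P = $7,870.04


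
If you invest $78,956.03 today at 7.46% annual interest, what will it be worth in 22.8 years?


Future value formula: FV = PV × (1 + r)^t
FV = $78,956.03 × (1 + 0.0746)^22.8
FV = $78,956.03 × 5.15736497
FV = $407,205.06

FV = PV × (1 + r)^t = $407,205.06


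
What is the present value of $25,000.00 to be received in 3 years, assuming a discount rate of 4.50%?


Present value formula: PV = FV / (1 + r)^t
PV = $25,000.00 / (1 + 0.045)^3
PV = $25,000.00 / 1.141166
PV = $21,907.42

PV = FV / (1 + r)^t = $21,907.42


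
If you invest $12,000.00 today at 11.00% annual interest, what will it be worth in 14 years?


Future value formula: FV = PV × (1 + r)^t
FV = $12,000.00 × (1 + 0.11)^14
FV = $12,000.00 × 4.310441
FV = $51,725.29

FV = PV × (1 + r)^t = $51,725.29


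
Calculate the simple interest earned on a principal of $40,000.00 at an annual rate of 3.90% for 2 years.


Simple interest formula: I = P × r × t
I = $40,000.00 × 0.039 × 2
I = $3,120.00

I = P × r × t = $3,120.00


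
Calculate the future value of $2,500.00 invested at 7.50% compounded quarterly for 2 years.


Compound interest formula: A = P(1 + r/n)^(nt)
A = $2,500.00 × (1 + 0.075/4)^(4 × 2)
Growth factor: (1 + 0.075/4)^8 = 1.1602217
A = $2,500.00 × 1.1602217
A = $2,900.55

A = P(1 + r/n)^(nt) = $2,900.55


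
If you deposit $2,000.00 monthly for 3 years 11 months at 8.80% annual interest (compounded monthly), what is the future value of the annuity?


Future value of an ordinary annuity: FV = PMT × ((1 + r)^n − 1) / r
Monthly rate r = 0.088/12 ≈ 0.00733333, n = 47
FV = $2,000.00 × ((1 + 0.088/12)^47 − 1) / (0.088/12)
FV = $2,000.00 × 55.874356
FV = $111,748.71

FV = PMT × ((1+r)^n - 1)/r = $111,748.71


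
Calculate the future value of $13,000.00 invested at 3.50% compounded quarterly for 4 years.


Compound interest formula: A = P(1 + r/n)^(nt)
A = $13,000.00 × (1 + 0.035/4)^(4 × 4)
Growth factor: (1 + 0.035/4)^16 = 1.149574
A = $13,000.00 × 1.149574
A = $14,944.46

A = P(1 + r/n)^(nt) = $14,944.46


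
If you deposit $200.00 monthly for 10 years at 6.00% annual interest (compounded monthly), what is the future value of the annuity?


Future value of an ordinary annuity: FV = PMT × ((1 + r)^n − 1) / r
Monthly rate r = 0.06/12 = 0.005, n = 120
FV = $200.00 × ((1 + 0.06/12)^120 − 1) / (0.06/12)
FV = $200.00 × 163.879347
FV = $32,775.87

FV = PMT × ((1+r)^n - 1)/r = $32,775.87


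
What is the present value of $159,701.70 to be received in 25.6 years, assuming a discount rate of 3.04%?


Present value formula: PV = FV / (1 + r)^t
PV = $159,701.70 / (1 + 0.0304)^25.6
PV = $159,701.70 / 2.1525327
PV = $74,192.46

PV = FV / (1 + r)^t = $74,192.46


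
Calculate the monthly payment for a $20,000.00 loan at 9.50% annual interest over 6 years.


Loan payment formula: PMT = PV × r / (1 − (1 + r)^(−n))
Monthly rate r = 0.095/12 ≈ 0.00791667, n = 72 months
Denominator: 1 − (1 + 0.095/12)^(−72) = 0.433204
PMT = $20,000.00 × (0.095/12) / 0.433204
PMT = $365.49 per month

PMT = PV × r / (1-(1+r)^(-n)) = $365.49/month


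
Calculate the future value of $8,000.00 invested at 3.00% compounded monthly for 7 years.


Compound interest formula: A = P(1 + r/n)^(nt)
A = $8,000.00 × (1 + 0.03/12)^(12 × 7)
Growth factor: (1 + 0.03/12)^84 = 1.233355
A = $8,000.00 × 1.233355
A = $9,866.84

A = P(1 + r/n)^(nt) = $9,866.84


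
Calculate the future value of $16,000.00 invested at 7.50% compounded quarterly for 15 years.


Compound interest formula: A = P(1 + r/n)^(nt)
A = $16,000.00 × (1 + 0.075/4)^(4 × 15)
Growth factor: (1 + 0.075/4)^60 = 3.048297
A = $16,000.00 × 3.048297
A = $48,772.75

A = P(1 + r/n)^(nt) = $48,772.75


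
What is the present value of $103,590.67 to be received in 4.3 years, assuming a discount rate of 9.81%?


Present value formula: PV = FV / (1 + r)^t
PV = $103,590.67 / (1 + 0.0981)^4.3
PV = $103,590.67 / 1.4954095
PV = $69,272.44

PV = FV / (1 + r)^t = $69,272.44


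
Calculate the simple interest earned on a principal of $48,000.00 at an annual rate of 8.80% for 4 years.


Simple interest formula: I = P × r × t
I = $48,000.00 × 0.088 × 4
I = $16,896.00

I = P × r × t = $16,896.00


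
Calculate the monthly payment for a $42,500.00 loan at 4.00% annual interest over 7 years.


Loan payment formula: PMT = PV × r / (1 − (1 + r)^(−n))
Monthly rate r = 0.04/12 ≈ 0.00333333, n = 84 months
Denominator: 1 − (1 + 0.04/12)^(−84) = 0.243864
PMT = $42,500.00 × (0.04/12) / 0.243864
PMT = $580.92 per month

PMT = PV × r / (1-(1+r)^(-n)) = $580.92/month


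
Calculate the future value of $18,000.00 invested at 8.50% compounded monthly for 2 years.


Compound interest formula: A = P(1 + r/n)^(nt)
A = $18,000.00 × (1 + 0.085/12)^(12 × 2)
Growth factor: (1 + 0.085/12)^24 = 1.184595
A = $18,000.00 × 1.184595
A = $21,322.71

A = P(1 + r/n)^(nt) = $21,322.71


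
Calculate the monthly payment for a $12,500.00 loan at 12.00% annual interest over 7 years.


Loan payment formula: PMT = PV × r / (1 − (1 + r)^(−n))
Monthly rate r = 0.12/12 = 0.01, n = 84 months
Denominator: 1 − (1 + 0.12/12)^(−84) = 0.566485
PMT = $12,500.00 × (0.12/12) / 0.566485
PMT = $220.66 per month

PMT = PV × r / (1-(1+r)^(-n)) = $220.66/month


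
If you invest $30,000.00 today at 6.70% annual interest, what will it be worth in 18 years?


Future value formula: FV = PV × (1 + r)^t
FV = $30,000.00 × (1 + 0.067)^18
FV = $30,000.00 × 3.2133612
FV = $96,400.84

FV = PV × (1 + r)^t = $96,400.84


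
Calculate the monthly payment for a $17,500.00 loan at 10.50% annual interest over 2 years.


Loan payment formula: PMT = PV × r / (1 − (1 + r)^(−n))
Monthly rate r = 0.105/12 = 0.00875, n = 24 months
Denominator: 1 − (1 + 0.105/12)^(−24) = 0.188675
PMT = $17,500.00 × (0.105/12) / 0.188675
PMT = $811.58 per month

PMT = PV × r / (1-(1+r)^(-n)) = $811.58/month


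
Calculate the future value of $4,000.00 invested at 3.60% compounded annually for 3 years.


Compound interest formula: A = P(1 + r/n)^(nt)
A = $4,000.00 × (1 + 0.036/1)^(1 × 3)
Growth factor: (1 + 0.036/1)^3 = 1.111935
A = $4,000.00 × 1.111935
A = $4,447.74

A = P(1 + r/n)^(nt) = $4,447.74


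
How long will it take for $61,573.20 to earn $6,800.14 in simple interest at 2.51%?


Rearrange the simple interest formula for t:
I = P × r × t  ⇒  t = I / (P × r)
t = $6,800.14 / ($61,573.20 × 0.0251)
t = 4.4

t = I/(P×r) = 4.4 years


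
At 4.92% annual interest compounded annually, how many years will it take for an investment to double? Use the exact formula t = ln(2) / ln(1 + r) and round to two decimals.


Doubling condition: (1 + r)^t = 2
Take ln of both sides: t × ln(1 + r) = ln(2)
t = ln(2) / ln(1 + r)
t = 0.693147 / 0.048028
t = 14.43

t = ln(2) / ln(1 + r) = 14.43 years


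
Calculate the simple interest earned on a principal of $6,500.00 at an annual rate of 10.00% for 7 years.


Simple interest formula: I = P × r × t
I = $6,500.00 × 0.1 × 7
I = $4,550.00

I = P × r × t = $4,550.00


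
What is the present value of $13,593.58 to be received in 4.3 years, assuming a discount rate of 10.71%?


Present value formula: PV = FV / (1 + r)^t
PV = $13,593.58 / (1 + 0.1071)^4.3
PV = $13,593.58 / 1.548829
PV = $8,776.68

PV = FV / (1 + r)^t = $8,776.68


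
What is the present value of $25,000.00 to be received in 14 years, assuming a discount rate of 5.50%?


Present value formula: PV = FV / (1 + r)^t
PV = $25,000.00 / (1 + 0.055)^14
PV = $25,000.00 / 2.1160915
PV = $11,814.23

PV = FV / (1 + r)^t = $11,814.23


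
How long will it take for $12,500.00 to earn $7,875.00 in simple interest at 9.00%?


Rearrange the simple interest formula for t:
I = P × r × t  ⇒  t = I / (P × r)
t = $7,875.00 / ($12,500.00 × 0.09)
t = 7

t = I/(P×r) = 7 years


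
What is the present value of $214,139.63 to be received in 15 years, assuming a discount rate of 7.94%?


Present value formula: PV = FV / (1 + r)^t
PV = $214,139.63 / (1 + 0.0794)^15
PV = $214,139.63 / 3.145837
PV = $68,070.80

PV = FV / (1 + r)^t = $68,070.80


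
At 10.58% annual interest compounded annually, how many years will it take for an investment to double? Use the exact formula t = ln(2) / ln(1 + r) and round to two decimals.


Doubling condition: (1 + r)^t = 2
Take ln of both sides: t × ln(1 + r) = ln(2)
t = ln(2) / ln(1 + r)
t = 0.693147 / 0.100569
t = 6.89

t = ln(2) / ln(1 + r) = 6.89 years


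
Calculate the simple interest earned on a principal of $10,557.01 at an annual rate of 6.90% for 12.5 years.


Simple interest formula: I = P × r × t
I = $10,557.01 × 0.069 × 12.5
I = $9,105.42

I = P × r × t = $9,105.42


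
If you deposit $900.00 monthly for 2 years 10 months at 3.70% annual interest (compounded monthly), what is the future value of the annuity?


Future value of an ordinary annuity: FV = PMT × ((1 + r)^n − 1) / r
Monthly rate r = 0.037/12 ≈ 0.00308333, n = 34
FV = $900.00 × ((1 + 0.037/12)^34 − 1) / (0.037/12)
FV = $900.00 × 35.788025
FV = $32,209.22

FV = PMT × ((1+r)^n - 1)/r = $32,209.22


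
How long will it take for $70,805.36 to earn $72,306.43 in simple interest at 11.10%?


Rearrange the simple interest formula for t:
I = P × r × t  ⇒  t = I / (P × r)
t = $72,306.43 / ($70,805.36 × 0.111)
t = 9.2

t = I/(P×r) = 9.2 years


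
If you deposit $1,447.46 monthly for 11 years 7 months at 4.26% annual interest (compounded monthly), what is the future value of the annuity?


Future value of an ordinary annuity: FV = PMT × ((1 + r)^n − 1) / r
Monthly rate r = 0.0426/12 = 0.00355, n = 139
FV = $1,447.46 × ((1 + 0.0426/12)^139 − 1) / (0.0426/12)
FV = $1,447.46 × 179.303325
FV = $259,534.39

FV = PMT × ((1+r)^n - 1)/r = $259,534.39


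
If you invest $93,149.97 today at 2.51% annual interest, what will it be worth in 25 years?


Future value formula: FV = PV × (1 + r)^t
FV = $93,149.97 × (1 + 0.0251)^25
FV = $93,149.97 × 1.8584712
FV = $173,116.54

FV = PV × (1 + r)^t = $173,116.54


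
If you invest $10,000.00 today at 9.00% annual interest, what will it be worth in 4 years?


Future value formula: FV = PV × (1 + r)^t
FV = $10,000.00 × (1 + 0.09)^4
FV = $10,000.00 × 1.411582
FV = $14,115.82

FV = PV × (1 + r)^t = $14,115.82


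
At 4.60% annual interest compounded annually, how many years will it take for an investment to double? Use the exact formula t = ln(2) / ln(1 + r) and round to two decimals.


Doubling condition: (1 + r)^t = 2
Take ln of both sides: t × ln(1 + r) = ln(2)
t = ln(2) / ln(1 + r)
t = 0.693147 / 0.044973
t = 15.41

t = ln(2) / ln(1 + r) = 15.41 years


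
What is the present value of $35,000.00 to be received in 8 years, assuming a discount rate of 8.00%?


Present value formula: PV = FV / (1 + r)^t
PV = $35,000.00 / (1 + 0.08)^8
PV = $35,000.00 / 1.850930
PV = $18,909.41

PV = FV / (1 + r)^t = $18,909.41


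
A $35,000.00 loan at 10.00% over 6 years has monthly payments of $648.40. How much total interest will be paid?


Total paid over the life of the loan = PMT × n.
Total paid = $648.40 × 72 = $46,684.80
Total interest = total paid − principal = $46,684.80 − $35,000.00 = $11,684.80

Total interest = (PMT × n) - PV = $11,684.80


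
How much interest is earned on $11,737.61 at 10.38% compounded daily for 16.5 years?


Compound interest earned = final amount − principal.
A = P(1 + r/n)^(nt) = $11,737.61 × (1 + 0.1038/365)^(365 × 16.5) = $65,056.41
Interest = A − P = $65,056.41 − $11,737.61 = $53,318.80

Interest = A - P = $53,318.80


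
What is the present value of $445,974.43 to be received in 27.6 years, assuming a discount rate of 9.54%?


Present value formula: PV = FV / (1 + r)^t
PV = $445,974.43 / (1 + 0.0954)^27.6
PV = $445,974.43 / 12.365382
PV = $36,066.37

PV = FV / (1 + r)^t = $36,066.37


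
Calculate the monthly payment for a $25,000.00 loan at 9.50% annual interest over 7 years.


Loan payment formula: PMT = PV × r / (1 − (1 + r)^(−n))
Monthly rate r = 0.095/12 ≈ 0.00791667, n = 84 months
Denominator: 1 − (1 + 0.095/12)^(−84) = 0.484378
PMT = $25,000.00 × (0.095/12) / 0.484378
PMT = $408.60 per month

PMT = PV × r / (1-(1+r)^(-n)) = $408.60/month


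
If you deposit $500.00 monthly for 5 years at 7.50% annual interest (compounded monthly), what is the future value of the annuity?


Future value of an ordinary annuity: FV = PMT × ((1 + r)^n − 1) / r
Monthly rate r = 0.075/12 = 0.00625, n = 60
FV = $500.00 × ((1 + 0.075/12)^60 − 1) / (0.075/12)
FV = $500.00 × 72.527105
FV = $36,263.55

FV = PMT × ((1+r)^n - 1)/r = $36,263.55


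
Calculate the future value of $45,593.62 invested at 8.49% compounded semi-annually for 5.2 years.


Compound interest formula: A = P(1 + r/n)^(nt)
A = $45,593.62 × (1 + 0.0849/2)^(2 × 5.2)
Growth factor: (1 + 0.0849/2)^10.4 = 1.540900
A = $45,593.62 × 1.540900
A = $70,255.21

A = P(1 + r/n)^(nt) = $70,255.21


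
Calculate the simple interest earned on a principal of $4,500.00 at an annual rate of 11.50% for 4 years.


Simple interest formula: I = P × r × t
I = $4,500.00 × 0.115 × 4
I = $2,070.00

I = P × r × t = $2,070.00


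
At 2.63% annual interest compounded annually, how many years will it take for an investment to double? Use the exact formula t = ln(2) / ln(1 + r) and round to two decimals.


Doubling condition: (1 + r)^t = 2
Take ln of both sides: t × ln(1 + r) = ln(2)
t = ln(2) / ln(1 + r)
t = 0.693147 / 0.025960
t = 26.70

t = ln(2) / ln(1 + r) = 26.70 years


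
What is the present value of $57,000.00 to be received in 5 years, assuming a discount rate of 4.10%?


Present value formula: PV = FV / (1 + r)^t
PV = $57,000.00 / (1 + 0.041)^5
PV = $57,000.00 / 1.2225135
PV = $46,625.25

PV = FV / (1 + r)^t = $46,625.25


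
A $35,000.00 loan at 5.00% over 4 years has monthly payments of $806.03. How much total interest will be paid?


Total paid over the life of the loan = PMT × n.
Total paid = $806.03 × 48 = $38,689.44
Total interest = total paid − principal = $38,689.44 − $35,000.00 = $3,689.44

Total interest = (PMT × n) - PV = $3,689.44


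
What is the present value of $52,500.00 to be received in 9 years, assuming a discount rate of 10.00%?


Present value formula: PV = FV / (1 + r)^t
PV = $52,500.00 / (1 + 0.1)^9
PV = $52,500.00 / 2.357948
PV = $22,265.12

PV = FV / (1 + r)^t = $22,265.12


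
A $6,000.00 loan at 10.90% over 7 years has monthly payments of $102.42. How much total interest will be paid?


Total paid over the life of the loan = PMT × n.
Total paid = $102.42 × 84 = $8,603.28
Total interest = total paid − principal = $8,603.28 − $6,000.00 = $2,603.28

Total interest = (PMT × n) - PV = $2,603.28


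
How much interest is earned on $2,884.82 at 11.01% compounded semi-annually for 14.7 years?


Compound interest earned = final amount − principal.
A = P(1 + r/n)^(nt) = $2,884.82 × (1 + 0.1101/2)^(2 × 14.7) = $13,942.68
Interest = A − P = $13,942.68 − $2,884.82 = $11,057.86

Interest = A - P = $11,057.86


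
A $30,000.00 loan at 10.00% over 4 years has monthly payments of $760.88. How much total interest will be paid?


Total paid over the life of the loan = PMT × n.
Total paid = $760.88 × 48 = $36,522.24
Total interest = total paid − principal = $36,522.24 − $30,000.00 = $6,522.24

Total interest = (PMT × n) - PV = $6,522.24


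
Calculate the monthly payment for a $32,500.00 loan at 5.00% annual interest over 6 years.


Loan payment formula: PMT = PV × r / (1 − (1 + r)^(−n))
Monthly rate r = 0.05/12 ≈ 0.00416667, n = 72 months
Denominator: 1 − (1 + 0.05/12)^(−72) = 0.258720
PMT = $32,500.00 × (0.05/12) / 0.258720
PMT = $523.41 per month

PMT = PV × r / (1-(1+r)^(-n)) = $523.41/month


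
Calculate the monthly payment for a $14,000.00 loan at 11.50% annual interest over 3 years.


Loan payment formula: PMT = PV × r / (1 − (1 + r)^(−n))
Monthly rate r = 0.115/12 ≈ 0.00958333, n = 36 months
Denominator: 1 − (1 + 0.115/12)^(−36) = 0.290615
PMT = $14,000.00 × (0.115/12) / 0.290615
PMT = $461.66 per month

PMT = PV × r / (1-(1+r)^(-n)) = $461.66/month


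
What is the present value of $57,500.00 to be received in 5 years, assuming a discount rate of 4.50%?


Present value formula: PV = FV / (1 + r)^t
PV = $57,500.00 / (1 + 0.045)^5
PV = $57,500.00 / 1.2461819
PV = $46,140.94

PV = FV / (1 + r)^t = $46,140.94


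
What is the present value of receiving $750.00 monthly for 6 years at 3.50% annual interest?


Present value of an ordinary annuity: PV = PMT × (1 − (1 + r)^(−n)) / r
Monthly rate r = 0.035/12 ≈ 0.00291667, n = 72
PV = $750.00 × (1 − (1 + 0.035/12)^(−72)) / (0.035/12)
PV = $750.00 × 64.857585
PV = $48,643.19

PV = PMT × (1-(1+r)^(-n))/r = $48,643.19


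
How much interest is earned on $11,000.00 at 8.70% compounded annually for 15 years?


Compound interest earned = final amount − principal.
A = P(1 + r/n)^(nt) = $11,000.00 × (1 + 0.087/1)^(1 × 15) = $38,444.64
Interest = A − P = $38,444.64 − $11,000.00 = $27,444.64

Interest = A - P = $27,444.64


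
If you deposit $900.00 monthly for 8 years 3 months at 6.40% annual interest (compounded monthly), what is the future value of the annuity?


Future value of an ordinary annuity: FV = PMT × ((1 + r)^n − 1) / r
Monthly rate r = 0.064/12 ≈ 0.00533333, n = 99
FV = $900.00 × ((1 + 0.064/12)^99 − 1) / (0.064/12)
FV = $900.00 × 129.967621
FV = $116,970.86

FV = PMT × ((1+r)^n - 1)/r = $116,970.86


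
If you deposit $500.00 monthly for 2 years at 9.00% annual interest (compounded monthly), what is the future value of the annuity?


Future value of an ordinary annuity: FV = PMT × ((1 + r)^n − 1) / r
Monthly rate r = 0.09/12 = 0.0075, n = 24
FV = $500.00 × ((1 + 0.09/12)^24 − 1) / (0.09/12)
FV = $500.00 × 26.188471
FV = $13,094.24

FV = PMT × ((1+r)^n - 1)/r = $13,094.24


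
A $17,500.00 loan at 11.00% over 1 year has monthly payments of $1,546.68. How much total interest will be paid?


Total paid over the life of the loan = PMT × n.
Total paid = $1,546.68 × 12 = $18,560.16
Total interest = total paid − principal = $18,560.16 − $17,500.00 = $1,060.16

Total interest = (PMT × n) - PV = $1,060.16


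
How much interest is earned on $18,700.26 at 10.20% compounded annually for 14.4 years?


Compound interest earned = final amount − principal.
A = P(1 + r/n)^(nt) = $18,700.26 × (1 + 0.102/1)^(1 × 14.4) = $75,729.07
Interest = A − P = $75,729.07 − $18,700.26 = $57,028.81

Interest = A - P = $57,028.81


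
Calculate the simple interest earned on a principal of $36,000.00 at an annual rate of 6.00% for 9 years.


Simple interest formula: I = P × r × t
I = $36,000.00 × 0.06 × 9
I = $19,440.00

I = P × r × t = $19,440.00


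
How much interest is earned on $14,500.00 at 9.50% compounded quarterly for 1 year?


Compound interest earned = final amount − principal.
A = P(1 + r/n)^(nt) = $14,500.00 × (1 + 0.095/4)^(4 × 1) = $15,927.36
Interest = A − P = $15,927.36 − $14,500.00 = $1,427.36

Interest = A - P = $1,427.36


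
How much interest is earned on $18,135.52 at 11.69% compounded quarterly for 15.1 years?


Compound interest earned = final amount − principal.
A = P(1 + r/n)^(nt) = $18,135.52 × (1 + 0.1169/4)^(4 × 15.1) = $103,312.71
Interest = A − P = $103,312.71 − $18,135.52 = $85,177.19

Interest = A - P = $85,177.19


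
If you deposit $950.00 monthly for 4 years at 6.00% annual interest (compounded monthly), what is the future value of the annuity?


Future value of an ordinary annuity: FV = PMT × ((1 + r)^n − 1) / r
Monthly rate r = 0.06/12 = 0.005, n = 48
FV = $950.00 × ((1 + 0.06/12)^48 − 1) / (0.06/12)
FV = $950.00 × 54.097832
FV = $51,392.94

FV = PMT × ((1+r)^n - 1)/r = $51,392.94


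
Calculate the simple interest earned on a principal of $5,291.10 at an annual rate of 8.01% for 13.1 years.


Simple interest formula: I = P × r × t
I = $5,291.10 × 0.0801 × 13.1
I = $5,552.00

I = P × r × t = $5,552.00


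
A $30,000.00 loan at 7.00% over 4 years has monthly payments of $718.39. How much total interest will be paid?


Total paid over the life of the loan = PMT × n.
Total paid = $718.39 × 48 = $34,482.72
Total interest = total paid − principal = $34,482.72 − $30,000.00 = $4,482.72

Total interest = (PMT × n) - PV = $4,482.72


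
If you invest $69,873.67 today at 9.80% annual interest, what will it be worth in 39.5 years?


Future value formula: FV = PV × (1 + r)^t
FV = $69,873.67 × (1 + 0.098)^39.5
FV = $69,873.67 × 40.1598826
FV = $2,806,118.38

FV = PV × (1 + r)^t = $2,806,118.38
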